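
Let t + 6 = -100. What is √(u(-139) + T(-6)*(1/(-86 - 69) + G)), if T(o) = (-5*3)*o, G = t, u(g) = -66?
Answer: 2*I*√2307981/31 ≈ 98.013*I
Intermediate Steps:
t = -106 (t = -6 - 100 = -106)
G = -106
T(o) = -15*o
√(u(-139) + T(-6)*(1/(-86 - 69) + G)) = √(-66 + (-15*(-6))*(1/(-86 - 69) - 106)) = √(-66 + 90*(1/(-155) - 106)) = √(-66 + 90*(-1/155 - 106)) = √(-66 + 90*(-16431/155)) = √(-66 - 295758/31) = √(-297804/31) = 2*I*√2307981/31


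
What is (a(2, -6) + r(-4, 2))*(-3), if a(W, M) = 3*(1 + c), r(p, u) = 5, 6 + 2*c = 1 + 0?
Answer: -3/2 ≈ -1.5000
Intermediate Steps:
c = -5/2 (c = -3 + (1 + 0)/2 = -3 + (½)*1 = -3 + ½ = -5/2 ≈ -2.5000)
a(W, M) = -9/2 (a(W, M) = 3*(1 - 5/2) = 3*(-3/2) = -9/2)
(a(2, -6) + r(-4, 2))*(-3) = (-9/2 + 5)*(-3) = (½)*(-3) = -3/2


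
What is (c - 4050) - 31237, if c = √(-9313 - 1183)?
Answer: -35287 + 16*I*√41 ≈ -35287.0 + 102.45*I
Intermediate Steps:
c = 16*I*√41 (c = √(-10496) = 16*I*√41 ≈ 102.45*I)
(c - 4050) - 31237 = (16*I*√41 - 4050) - 31237 = (-4050 + 16*I*√41) - 31237 = -35287 + 16*I*√41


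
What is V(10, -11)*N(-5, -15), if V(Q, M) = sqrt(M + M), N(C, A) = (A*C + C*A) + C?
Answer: 145*I*sqrt(22) ≈ 680.11*I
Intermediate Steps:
N(C, A) = C + 2*A*C (N(C, A) = (A*C + A*C) + C = 2*A*C + C = C + 2*A*C)
V(Q, M) = sqrt(2)*sqrt(M) (V(Q, M) = sqrt(2*M) = sqrt(2)*sqrt(M))
V(10, -11)*N(-5, -15) = (sqrt(2)*sqrt(-11))*(-5*(1 + 2*(-15))) = (sqrt(2)*(I*sqrt(11)))*(-5*(1 - 30)) = (I*sqrt(22))*(-5*(-29)) = (I*sqrt(22))*145 = 145*I*sqrt(22)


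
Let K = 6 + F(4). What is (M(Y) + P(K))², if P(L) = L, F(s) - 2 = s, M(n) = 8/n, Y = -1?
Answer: 16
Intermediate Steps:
F(s) = 2 + s
K = 12 (K = 6 + (2 + 4) = 6 + 6 = 12)
(M(Y) + P(K))² = (8/(-1) + 12)² = (8*(-1) + 12)² = (-8 + 12)² = 4² = 16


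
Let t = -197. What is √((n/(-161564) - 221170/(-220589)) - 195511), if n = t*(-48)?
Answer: I*√91837342953386207653265/685370023 ≈ 442.17*I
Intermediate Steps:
n = 9456 (n = -197*(-48) = 9456)
√((n/(-161564) - 221170/(-220589)) - 195511) = √((9456/(-161564) - 221170/(-220589)) - 195511) = √((9456*(-1/161564) - 221170*(-1/220589)) - 195511) = √((-2364/40391 + 221170/220589) - 195511) = √(8411805074/8909810299 - 195511) = √(-1741957509562715/8909810299) = I*√91837342953386207653265/685370023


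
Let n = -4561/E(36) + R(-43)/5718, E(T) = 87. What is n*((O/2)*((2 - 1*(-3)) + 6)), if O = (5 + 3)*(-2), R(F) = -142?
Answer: 127561632/27637 ≈ 4615.6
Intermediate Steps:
O = -16 (O = 8*(-2) = -16)
n = -1449564/27637 (n = -4561/87 - 142/5718 = -4561*1/87 - 142*1/5718 = -4561/87 - 71/2859 = -1449564/27637 ≈ -52.450)
n*((O/2)*((2 - 1*(-3)) + 6)) = -1449564*(-16/2)*((2 - 1*(-3)) + 6)/27637 = -1449564*(-16*½)*((2 + 3) + 6)/27637 = -(-11596512)*(5 + 6)/27637 = -(-11596512)*11/27637 = -1449564/27637*(-88) = 127561632/27637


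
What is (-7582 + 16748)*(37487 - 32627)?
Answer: 44546760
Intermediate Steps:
(-7582 + 16748)*(37487 - 32627) = 9166*4860 = 44546760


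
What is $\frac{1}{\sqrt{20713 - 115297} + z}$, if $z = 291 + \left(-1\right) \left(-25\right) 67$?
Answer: $\frac{983}{1979870} - \frac{i \sqrt{23646}}{1979870} \approx 0.0004965 - 7.7668 \cdot 10^{-5} i$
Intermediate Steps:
$z = 1966$ ($z = 291 + 25 \cdot 67 = 291 + 1675 = 1966$)
$\frac{1}{\sqrt{20713 - 115297} + z} = \frac{1}{\sqrt{20713 - 115297} + 1966} = \frac{1}{\sqrt{-94584} + 1966} = \frac{1}{2 i \sqrt{23646} + 1966} = \frac{1}{1966 + 2 i \sqrt{23646}}$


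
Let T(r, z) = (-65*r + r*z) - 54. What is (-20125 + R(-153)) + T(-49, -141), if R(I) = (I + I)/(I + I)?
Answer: -10084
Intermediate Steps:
R(I) = 1 (R(I) = (2*I)/((2*I)) = (2*I)*(1/(2*I)) = 1)
T(r, z) = -54 - 65*r + r*z
(-20125 + R(-153)) + T(-49, -141) = (-20125 + 1) + (-54 - 65*(-49) - 49*(-141)) = -20124 + (-54 + 3185 + 6909) = -20124 + 10040 = -10084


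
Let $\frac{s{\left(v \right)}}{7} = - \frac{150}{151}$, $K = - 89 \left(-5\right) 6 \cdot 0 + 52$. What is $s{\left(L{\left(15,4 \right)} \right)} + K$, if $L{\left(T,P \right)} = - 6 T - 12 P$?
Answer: $\frac{6802}{151} \approx 45.046$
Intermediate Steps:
$K = 52$ ($K = - 89 \left(\left(-30\right) 0\right) + 52 = \left(-89\right) 0 + 52 = 0 + 52 = 52$)
$L{\left(T,P \right)} = - 12 P - 6 T$
$s{\left(v \right)} = - \frac{1050}{151}$ ($s{\left(v \right)} = 7 \left(- \frac{150}{151}\right) = - \frac{1050}{151}$)
$s{\left(L{\left(15,4 \right)} \right)} + K = - \frac{1050}{151} + 52 = \frac{6802}{151}$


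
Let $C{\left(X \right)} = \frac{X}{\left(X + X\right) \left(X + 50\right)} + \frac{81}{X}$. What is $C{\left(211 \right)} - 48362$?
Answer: $- \frac{5326644911}{110142} \approx -48362.0$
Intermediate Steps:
$C{\left(X \right)} = \frac{1}{2 \left(50 + X\right)} + \frac{81}{X}$ ($C{\left(X \right)} = \frac{X}{2 X \left(50 + X\right)} + \frac{81}{X} = X \frac{1}{2 X \left(50 + X\right)} + \frac{81}{X} = \frac{1}{2 \left(50 + X\right)} + \frac{81}{X}$)
$C{\left(211 \right)} - 48362 = \frac{8100 + 163 \cdot 211}{2 \cdot 211 \left(50 + 211\right)} - 48362 = \frac{1}{2} \cdot \frac{1}{211} \cdot \frac{1}{261} \left(8100 + 34393\right) - 48362 = \frac{1}{2} \cdot \frac{1}{211} \cdot \frac{1}{261} \cdot 42493 - 48362 = \frac{42493}{110142} - 48362 = - \frac{5326644911}{110142}$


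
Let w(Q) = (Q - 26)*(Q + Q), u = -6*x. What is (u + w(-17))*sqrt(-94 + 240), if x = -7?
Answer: 1504*sqrt(146) ≈ 18173.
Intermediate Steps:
u = 42 (u = -6*(-7) = 42)
w(Q) = 2*Q*(-26 + Q) (w(Q) = (-26 + Q)*(2*Q) = 2*Q*(-26 + Q))
(u + w(-17))*sqrt(-94 + 240) = (42 + 2*(-17)*(-26 - 17))*sqrt(-94 + 240) = (42 + 2*(-17)*(-43))*sqrt(146) = (42 + 1462)*sqrt(146) = 1504*sqrt(146)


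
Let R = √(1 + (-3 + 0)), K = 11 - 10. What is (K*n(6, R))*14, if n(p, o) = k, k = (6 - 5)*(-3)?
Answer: -42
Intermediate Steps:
K = 1
k = -3 (k = 1*(-3) = -3)
R = I*√2 (R = √(1 - 3) = √(-2) = I*√2 ≈ 1.4142*I)
n(p, o) = -3
(K*n(6, R))*14 = (1*(-3))*14 = -3*14 = -42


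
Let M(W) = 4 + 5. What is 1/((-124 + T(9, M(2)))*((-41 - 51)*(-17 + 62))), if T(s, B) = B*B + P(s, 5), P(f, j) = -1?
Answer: 1/182160 ≈ 5.4897e-6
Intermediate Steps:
M(W) = 9
T(s, B) = -1 + B**2 (T(s, B) = B*B - 1 = B**2 - 1 = -1 + B**2)
1/((-124 + T(9, M(2)))*((-41 - 51)*(-17 + 62))) = 1/((-124 + (-1 + 9**2))*((-41 - 51)*(-17 + 62))) = 1/((-124 + (-1 + 81))*(-92*45)) = 1/((-124 + 80)*(-4140)) = 1/(-44*(-4140)) = 1/182160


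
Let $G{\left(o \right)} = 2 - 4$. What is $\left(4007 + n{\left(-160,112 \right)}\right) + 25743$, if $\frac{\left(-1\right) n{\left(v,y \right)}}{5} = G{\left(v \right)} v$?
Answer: $28150$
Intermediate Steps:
$G{\left(o \right)} = -2$
$n{\left(v,y \right)} = 10 v$ ($n{\left(v,y \right)} = - 5 \left(- 2 v\right) = 10 v$)
$\left(4007 + n{\left(-160,112 \right)}\right) + 25743 = \left(4007 + 10 \left(-160\right)\right) + 25743 = \left(4007 - 1600\right) + 25743 = 2407 + 25743 = 28150$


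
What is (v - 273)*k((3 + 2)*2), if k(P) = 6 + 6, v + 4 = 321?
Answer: 528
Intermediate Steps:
v = 317 (v = -4 + 321 = 317)
k(P) = 12
(v - 273)*k((3 + 2)*2) = (317 - 273)*12 = 44*12 = 528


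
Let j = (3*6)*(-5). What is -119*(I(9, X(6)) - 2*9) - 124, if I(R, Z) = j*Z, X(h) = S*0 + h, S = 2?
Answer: 66278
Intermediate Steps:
X(h) = h (X(h) = 2*0 + h = 0 + h = h)
j = -90 (j = 18*(-5) = -90)
I(R, Z) = -90*Z
-119*(I(9, X(6)) - 2*9) - 124 = -119*(-90*6 - 2*9) - 124 = -119*(-540 - 18) - 124 = -119*(-558) - 124 = 66402 - 124 = 66278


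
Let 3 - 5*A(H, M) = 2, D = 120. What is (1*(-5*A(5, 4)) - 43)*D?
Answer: -5280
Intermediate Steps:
A(H, M) = ⅕ (A(H, M) = ⅗ - ⅕*2 = ⅗ - ⅖ = ⅕)
(1*(-5*A(5, 4)) - 43)*D = (1*(-5*⅕) - 43)*120 = (1*(-1) - 43)*120 = (-1 - 43)*120 = -44*120 = -5280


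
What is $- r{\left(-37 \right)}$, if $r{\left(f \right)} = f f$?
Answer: $-1369$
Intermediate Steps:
$r{\left(f \right)} = f^{2}$
$- r{\left(-37 \right)} = - \left(-37\right)^{2} = \left(-1\right) 1369 = -1369$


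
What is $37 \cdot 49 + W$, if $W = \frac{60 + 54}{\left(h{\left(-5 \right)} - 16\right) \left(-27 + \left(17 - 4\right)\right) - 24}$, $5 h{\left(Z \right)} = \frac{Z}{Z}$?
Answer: $\frac{894094}{493} \approx 1813.6$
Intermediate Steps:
$h{\left(Z \right)} = \frac{1}{5}$ ($h{\left(Z \right)} = \frac{Z \frac{1}{Z}}{5} = \frac{1}{5} \cdot 1 = \frac{1}{5}$)
$W = \frac{285}{493}$ ($W = \frac{60 + 54}{\left(\frac{1}{5} - 16\right) \left(-27 + \left(17 - 4\right)\right) - 24} = \frac{114}{- \frac{79 \left(-27 + 13\right)}{5} - 24} = \frac{114}{\left(- \frac{79}{5}\right) \left(-14\right) - 24} = \frac{114}{\frac{1106}{5} - 24} = \frac{114}{\frac{986}{5}} = 114 \cdot \frac{5}{986} = \frac{285}{493} \approx 0.57809$)
$37 \cdot 49 + W = 37 \cdot 49 + \frac{285}{493} = 1813 + \frac{285}{493} = \frac{894094}{493}$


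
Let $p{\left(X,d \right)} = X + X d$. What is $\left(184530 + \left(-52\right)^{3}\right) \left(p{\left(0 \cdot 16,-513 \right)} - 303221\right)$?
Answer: $-13318072762$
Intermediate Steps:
$\left(184530 + \left(-52\right)^{3}\right) \left(p{\left(0 \cdot 16,-513 \right)} - 303221\right) = \left(184530 + \left(-52\right)^{3}\right) \left(0 \cdot 16 \left(1 - 513\right) - 303221\right) = \left(184530 - 140608\right) \left(0 \left(-512\right) - 303221\right) = 43922 \left(0 - 303221\right) = 43922 \left(-303221\right) = -13318072762$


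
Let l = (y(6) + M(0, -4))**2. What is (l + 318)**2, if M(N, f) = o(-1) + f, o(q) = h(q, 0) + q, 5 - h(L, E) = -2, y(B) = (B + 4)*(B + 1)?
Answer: 30272004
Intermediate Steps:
y(B) = (1 + B)*(4 + B) (y(B) = (4 + B)*(1 + B) = (1 + B)*(4 + B))
h(L, E) = 7 (h(L, E) = 5 - 1*(-2) = 5 + 2 = 7)
o(q) = 7 + q
M(N, f) = 6 + f (M(N, f) = (7 - 1) + f = 6 + f)
l = 5184 (l = ((4 + 6**2 + 5*6) + (6 - 4))**2 = ((4 + 36 + 30) + 2)**2 = (70 + 2)**2 = 72**2 = 5184)
(l + 318)**2 = (5184 + 318)**2 = 5502**2 = 30272004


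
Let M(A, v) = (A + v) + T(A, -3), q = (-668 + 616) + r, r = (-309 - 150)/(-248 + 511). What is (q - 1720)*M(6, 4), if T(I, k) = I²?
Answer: -21458770/263 ≈ -81592.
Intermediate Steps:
r = -459/263 ≈ -1.7452
q = -14135/263 (q = (-668 + 616) - 459/263 = -52 - 459/263 = -14135/263 ≈ -53.745)
M(A, v) = A + v + A² (M(A, v) = (A + v) + A² = A + v + A²)
(q - 1720)*M(6, 4) = (-14135/263 - 1720)*(6 + 4 + 6²) = -466495*(6 + 4 + 36)/263 = -466495/263*46 = -21458770/263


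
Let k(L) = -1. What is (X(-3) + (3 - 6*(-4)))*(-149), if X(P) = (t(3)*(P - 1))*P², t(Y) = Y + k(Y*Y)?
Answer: 6705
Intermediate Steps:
t(Y) = -1 + Y (t(Y) = Y - 1 = -1 + Y)
X(P) = P²*(-2 + 2*P) (X(P) = ((-1 + 3)*(P - 1))*P² = (2*(-1 + P))*P² = (-2 + 2*P)*P² = P²*(-2 + 2*P))
(X(-3) + (3 - 6*(-4)))*(-149) = (2*(-3)²*(-1 - 3) + (3 - 6*(-4)))*(-149) = (2*9*(-4) + (3 + 24))*(-149) = (-72 + 27)*(-149) = -45*(-149) = 6705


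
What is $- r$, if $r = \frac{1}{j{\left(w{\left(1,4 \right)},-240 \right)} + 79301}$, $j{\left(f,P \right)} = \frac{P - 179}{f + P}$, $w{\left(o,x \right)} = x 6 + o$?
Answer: $- \frac{215}{17050134} \approx -1.261 \cdot 10^{-5}$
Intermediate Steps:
$w{\left(o,x \right)} = o + 6 x$ ($w{\left(o,x \right)} = 6 x + o = o + 6 x$)
$j{\left(f,P \right)} = \frac{-179 + P}{P + f}$
$r = \frac{215}{17050134}$ ($r = \frac{1}{\frac{-179 - 240}{-240 + \left(1 + 6 \cdot 4\right)} + 79301} = \frac{1}{\frac{1}{-240 + \left(1 + 24\right)} \left(-419\right) + 79301} = \frac{1}{\frac{1}{-240 + 25} \left(-419\right) + 79301} = \frac{1}{\frac{1}{-215} \left(-419\right) + 79301} = \frac{1}{\left(- \frac{1}{215}\right) \left(-419\right) + 79301} = \frac{1}{\frac{419}{215} + 79301} = \frac{1}{\frac{17050134}{215}} = \frac{215}{17050134} \approx 1.261 \cdot 10^{-5}$)
$- r = \left(-1\right) \frac{215}{17050134} = - \frac{215}{17050134}$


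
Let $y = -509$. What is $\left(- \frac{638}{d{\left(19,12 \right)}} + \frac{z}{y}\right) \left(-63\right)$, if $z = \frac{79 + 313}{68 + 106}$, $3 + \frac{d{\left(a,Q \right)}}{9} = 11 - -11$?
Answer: $\frac{66000830}{280459} \approx 235.33$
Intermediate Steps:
$d{\left(a,Q \right)} = 171$ ($d{\left(a,Q \right)} = -27 + 9 \left(11 - -11\right) = -27 + 9 \left(11 + 11\right) = -27 + 9 \cdot 22 = -27 + 198 = 171$)
$z = \frac{196}{87}$ ($z = \frac{392}{174} = 392 \cdot \frac{1}{174} = \frac{196}{87} \approx 2.2529$)
$\left(- \frac{638}{d{\left(19,12 \right)}} + \frac{z}{y}\right) \left(-63\right) = \left(- \frac{638}{171} + \frac{196}{87 \left(-509\right)}\right) \left(-63\right) = \left(\left(-638\right) \frac{1}{171} + \frac{196}{87} \left(- \frac{1}{509}\right)\right) \left(-63\right) = \left(- \frac{638}{171} - \frac{196}{44283}\right) \left(-63\right) = \left(- \frac{9428690}{2524131}\right) \left(-63\right) = \frac{66000830}{280459}$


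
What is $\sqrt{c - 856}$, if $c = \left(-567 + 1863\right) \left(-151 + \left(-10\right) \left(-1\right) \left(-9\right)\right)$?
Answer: $2 i \sqrt{78298} \approx 559.64 i$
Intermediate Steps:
$c = -312336$ ($c = 1296 \left(-151 + 10 \left(-9\right)\right) = 1296 \left(-151 - 90\right) = 1296 \left(-241\right) = -312336$)
$\sqrt{c - 856} = \sqrt{-312336 - 856} = \sqrt{-313192} = 2 i \sqrt{78298}$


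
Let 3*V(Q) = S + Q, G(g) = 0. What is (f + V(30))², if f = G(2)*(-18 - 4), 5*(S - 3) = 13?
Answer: 31684/225 ≈ 140.82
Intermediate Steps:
S = 28/5 (S = 3 + (⅕)*13 = 3 + 13/5 = 28/5 ≈ 5.6000)
f = 0 (f = 0*(-18 - 4) = 0*(-22) = 0)
V(Q) = 28/15 + Q/3 (V(Q) = (28/5 + Q)/3 = 28/15 + Q/3)
(f + V(30))² = (0 + (28/15 + (⅓)*30))² = (0 + (28/15 + 10))² = (0 + 178/15)² = (178/15)² = 31684/225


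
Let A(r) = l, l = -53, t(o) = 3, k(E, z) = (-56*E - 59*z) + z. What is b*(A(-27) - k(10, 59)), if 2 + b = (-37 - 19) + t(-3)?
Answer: -216095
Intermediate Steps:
k(E, z) = -58*z - 56*E (k(E, z) = (-59*z - 56*E) + z = -58*z - 56*E)
b = -55 (b = -2 + ((-37 - 19) + 3) = -2 + (-56 + 3) = -2 - 53 = -55)
A(r) = -53
b*(A(-27) - k(10, 59)) = -55*(-53 - (-58*59 - 56*10)) = -55*(-53 - (-3422 - 560)) = -55*(-53 - 1*(-3982)) = -55*(-53 + 3982) = -55*3929 = -216095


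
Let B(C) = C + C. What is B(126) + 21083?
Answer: 21335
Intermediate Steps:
B(C) = 2*C
B(126) + 21083 = 2*126 + 21083 = 252 + 21083 = 21335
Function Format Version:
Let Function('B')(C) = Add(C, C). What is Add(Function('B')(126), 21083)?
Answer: 21335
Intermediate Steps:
Function('B')(C) = Mul(2, C)
Add(Function('B')(126), 21083) = Add(Mul(2, 126), 21083) = Add(252, 21083) = 21335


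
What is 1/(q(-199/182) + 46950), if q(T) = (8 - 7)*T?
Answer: 182/8544701 ≈ 2.1300e-5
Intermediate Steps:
q(T) = T (q(T) = 1*T = T)
1/(q(-199/182) + 46950) = 1/(-199/182 + 46950) = 1/(8544701/182) = 182/8544701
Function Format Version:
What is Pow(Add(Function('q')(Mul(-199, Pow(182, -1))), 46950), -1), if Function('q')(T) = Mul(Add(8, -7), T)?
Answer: Rational(182, 8544701) ≈ 2.1300e-5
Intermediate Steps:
Function('q')(T) = T (Function('q')(T) = Mul(1, T) = T)
Pow(Add(Function('q')(Mul(-199, Pow(182, -1))), 46950), -1) = Pow(Add(Mul(-199, Pow(182, -1)), 46950), -1) = Pow(Add(Mul(-199, Rational(1, 182)), 46950), -1) = Pow(Add(Rational(-199, 182), 46950), -1) = Pow(Rational(8544701, 182), -1) = Rational(182, 8544701)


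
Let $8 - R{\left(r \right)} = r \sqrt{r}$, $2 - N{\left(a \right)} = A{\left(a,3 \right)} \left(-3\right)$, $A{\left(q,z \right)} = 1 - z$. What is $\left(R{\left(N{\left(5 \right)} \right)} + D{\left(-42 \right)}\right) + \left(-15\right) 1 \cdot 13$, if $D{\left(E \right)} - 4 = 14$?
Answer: $-169 + 8 i \approx -169.0 + 8.0 i$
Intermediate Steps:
$D{\left(E \right)} = 18$ ($D{\left(E \right)} = 4 + 14 = 18$)
$N{\left(a \right)} = -4$ ($N{\left(a \right)} = 2 - \left(1 - 3\right) \left(-3\right) = 2 - \left(-2\right) \left(-3\right) = 2 - 6 = -4$)
$R{\left(r \right)} = 8 - r^{\frac{3}{2}}$ ($R{\left(r \right)} = 8 - r \sqrt{r} = 8 - r^{\frac{3}{2}}$)
$\left(R{\left(N{\left(5 \right)} \right)} + D{\left(-42 \right)}\right) + \left(-15\right) 1 \cdot 13 = \left(\left(8 - \left(-4\right)^{\frac{3}{2}}\right) + 18\right) + \left(-15\right) 1 \cdot 13 = \left(\left(8 - - 8 i\right) + 18\right) - 195 = \left(\left(8 + 8 i\right) + 18\right) - 195 = \left(26 + 8 i\right) - 195 = -169 + 8 i$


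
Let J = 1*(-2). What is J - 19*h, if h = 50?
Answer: -952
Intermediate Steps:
J = -2
J - 19*h = -2 - 19*50 = -2 - 950 = -952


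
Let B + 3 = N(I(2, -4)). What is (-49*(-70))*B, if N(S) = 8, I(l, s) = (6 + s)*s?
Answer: 17150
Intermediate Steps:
I(l, s) = s*(6 + s)
B = 5 (B = -3 + 8 = 5)
(-49*(-70))*B = -49*(-70)*5 = 3430*5 = 17150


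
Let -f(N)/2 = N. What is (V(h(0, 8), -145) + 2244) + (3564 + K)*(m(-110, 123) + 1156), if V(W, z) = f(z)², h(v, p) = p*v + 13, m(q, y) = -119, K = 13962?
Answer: 18260806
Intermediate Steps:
f(N) = -2*N
h(v, p) = 13 + p*v
V(W, z) = 4*z² (V(W, z) = (-2*z)² = 4*z²)
(V(h(0, 8), -145) + 2244) + (3564 + K)*(m(-110, 123) + 1156) = (4*(-145)² + 2244) + (3564 + 13962)*(-119 + 1156) = (4*21025 + 2244) + 17526*1037 = (84100 + 2244) + 18174462 = 86344 + 18174462 = 18260806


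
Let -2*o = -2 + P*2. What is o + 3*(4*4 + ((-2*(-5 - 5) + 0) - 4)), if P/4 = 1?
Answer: 93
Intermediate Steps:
P = 4 (P = 4*1 = 4)
o = -3 (o = -(-2 + 4*2)/2 = -(-2 + 8)/2 = -½*6 = -3)
o + 3*(4*4 + ((-2*(-5 - 5) + 0) - 4)) = -3 + 3*(4*4 + ((-2*(-5 - 5) + 0) - 4)) = -3 + 3*(16 + ((-2*(-10) + 0) - 4)) = -3 + 3*(16 + ((20 + 0) - 4)) = -3 + 3*(16 + (20 - 4)) = -3 + 3*(16 + 16) = -3 + 3*32 = -3 + 96 = 93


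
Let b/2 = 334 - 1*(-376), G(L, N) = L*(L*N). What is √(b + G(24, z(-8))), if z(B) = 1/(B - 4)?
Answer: 14*√7 ≈ 37.041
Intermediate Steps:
z(B) = 1/(-4 + B)
G(L, N) = N*L²
b = 1420 (b = 2*(334 - 1*(-376)) = 2*(334 + 376) = 2*710 = 1420)
√(b + G(24, z(-8))) = √(1420 + 24²/(-4 - 8)) = √(1420 + 576/(-12)) = √(1420 - 1/12*576) = √(1420 - 48) = √1372 = 14*√7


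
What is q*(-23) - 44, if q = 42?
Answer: -1010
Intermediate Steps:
q*(-23) - 44 = 42*(-23) - 44 = -966 - 44 = -1010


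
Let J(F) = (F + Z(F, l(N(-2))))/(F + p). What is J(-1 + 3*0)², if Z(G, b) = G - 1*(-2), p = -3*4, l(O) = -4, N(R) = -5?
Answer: 0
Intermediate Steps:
p = -12
Z(G, b) = 2 + G (Z(G, b) = G + 2 = 2 + G)
J(F) = (2 + 2*F)/(-12 + F) (J(F) = (F + (2 + F))/(F - 12) = (2 + 2*F)/(-12 + F))
J(-1 + 3*0)² = (2*(1 + (-1 + 3*0))/(-12 + (-1 + 3*0)))² = (2*(1 + (-1 + 0))/(-12 + (-1 + 0)))² = (2*(1 - 1)/(-12 - 1))² = (2*0/(-13))² = (2*(-1/13)*0)² = 0² = 0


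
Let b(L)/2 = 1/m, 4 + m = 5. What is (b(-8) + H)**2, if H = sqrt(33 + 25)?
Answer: (2 + sqrt(58))**2 ≈ 92.463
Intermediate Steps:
m = 1 (m = -4 + 5 = 1)
H = sqrt(58) ≈ 7.6158
b(L) = 2 (b(L) = 2/1 = 2*1 = 2)
(b(-8) + H)**2 = (2 + sqrt(58))**2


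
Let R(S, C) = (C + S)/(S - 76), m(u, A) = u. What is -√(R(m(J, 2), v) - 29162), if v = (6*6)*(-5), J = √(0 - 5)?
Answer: -√(-(2216132 - 29161*I*√5)/(76 - I*√5)) ≈ -0.00011779 - 170.76*I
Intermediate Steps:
J = I*√5 (J = √(-5) = I*√5 ≈ 2.2361*I)
v = -180 (v = 36*(-5) = -180)
R(S, C) = (C + S)/(-76 + S)
-√(R(m(J, 2), v) - 29162) = -√((-180 + I*√5)/(-76 + I*√5) - 29162) = -√(-29162 + (-180 + I*√5)/(-76 + I*√5))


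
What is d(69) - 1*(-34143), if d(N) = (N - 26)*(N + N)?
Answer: 40077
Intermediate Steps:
d(N) = 2*N*(-26 + N) (d(N) = (-26 + N)*(2*N) = 2*N*(-26 + N))
d(69) - 1*(-34143) = 2*69*(-26 + 69) - 1*(-34143) = 2*69*43 + 34143 = 5934 + 34143 = 40077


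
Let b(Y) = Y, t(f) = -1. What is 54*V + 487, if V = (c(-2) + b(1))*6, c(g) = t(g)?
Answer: 487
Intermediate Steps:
c(g) = -1
V = 0 (V = (-1 + 1)*6 = 0*6 = 0)
54*V + 487 = 54*0 + 487 = 0 + 487 = 487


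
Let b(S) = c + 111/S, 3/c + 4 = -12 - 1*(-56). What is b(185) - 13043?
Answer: -521693/40 ≈ -13042.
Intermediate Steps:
c = 3/40 (c = 3/(-4 + (-12 - 1*(-56))) = 3/(-4 + (-12 + 56)) = 3/(-4 + 44) = 3/40 ≈ 0.075000)
b(S) = 3/40 + 111/S
b(185) - 13043 = (3/40 + 111/185) - 13043 = (3/40 + 111*(1/185)) - 13043 = (3/40 + ⅗) - 13043 = 27/40 - 13043 = -521693/40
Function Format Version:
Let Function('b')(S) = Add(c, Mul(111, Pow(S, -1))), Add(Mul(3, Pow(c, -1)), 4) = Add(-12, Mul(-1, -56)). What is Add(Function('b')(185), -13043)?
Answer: Rational(-521693, 40) ≈ -13042.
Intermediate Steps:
c = Rational(3, 40) (c = Mul(3, Pow(Add(-4, Add(-12, Mul(-1, -56))), -1)) = Mul(3, Pow(Add(-4, Add(-12, 56)), -1)) = Mul(3, Pow(Add(-4, 44), -1)) = Mul(3, Pow(40, -1)) = Mul(3, Rational(1, 40)) = Rational(3, 40) ≈ 0.075000)
Function('b')(S) = Add(Rational(3, 40), Mul(111, Pow(S, -1)))
Add(Function('b')(185), -13043) = Add(Add(Rational(3, 40), Mul(111, Pow(185, -1))), -13043) = Add(Add(Rational(3, 40), Mul(111, Rational(1, 185))), -13043) = Add(Add(Rational(3, 40), Rational(3, 5)), -13043) = Add(Rational(27, 40), -13043) = Rational(-521693, 40)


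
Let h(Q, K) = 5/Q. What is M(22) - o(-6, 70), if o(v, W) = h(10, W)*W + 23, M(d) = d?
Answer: -36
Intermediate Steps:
o(v, W) = 23 + W/2 (o(v, W) = (5/10)*W + 23 = (5*(1/10))*W + 23 = W/2 + 23 = 23 + W/2)
M(22) - o(-6, 70) = 22 - (23 + (1/2)*70) = 22 - (23 + 35) = 22 - 1*58 = 22 - 58 = -36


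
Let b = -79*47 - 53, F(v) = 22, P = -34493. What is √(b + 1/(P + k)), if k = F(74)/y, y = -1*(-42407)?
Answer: I*√895312883097956522001/487581543 ≈ 61.368*I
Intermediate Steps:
y = 42407
k = 22/42407 ≈ 0.00051878
b = -3766 (b = -3713 - 53 = -3766)
√(b + 1/(P + k)) = √(-3766 + 1/(-34493 + 22/42407)) = √(-3766 + 1/(-1462744629/42407)) = √(-3766 - 42407/1462744629) = √(-5508696315221/1462744629) = I*√895312883097956522001/487581543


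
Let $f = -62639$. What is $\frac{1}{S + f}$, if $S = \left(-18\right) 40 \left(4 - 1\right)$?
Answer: $- \frac{1}{64799} \approx -1.5432 \cdot 10^{-5}$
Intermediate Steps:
$S = -2160$ ($S = \left(-720\right) 3 = -2160$)
$\frac{1}{S + f} = \frac{1}{-2160 - 62639} = \frac{1}{-64799} = - \frac{1}{64799}$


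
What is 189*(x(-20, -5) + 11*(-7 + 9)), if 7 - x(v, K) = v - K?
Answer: 8316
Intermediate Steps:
x(v, K) = 7 + K - v (x(v, K) = 7 - (v - K) = 7 + (K - v) = 7 + K - v)
189*(x(-20, -5) + 11*(-7 + 9)) = 189*((7 - 5 - 1*(-20)) + 11*(-7 + 9)) = 189*((7 - 5 + 20) + 11*2) = 189*(22 + 22) = 189*44 = 8316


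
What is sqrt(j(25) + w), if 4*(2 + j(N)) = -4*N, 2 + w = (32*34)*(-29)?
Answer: 33*I*sqrt(29) ≈ 177.71*I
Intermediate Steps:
w = -31554 (w = -2 + (32*34)*(-29) = -2 + 1088*(-29) = -2 - 31552 = -31554)
j(N) = -2 - N (j(N) = -2 + (-4*N)/4 = -2 - N)
sqrt(j(25) + w) = sqrt((-2 - 1*25) - 31554) = sqrt((-2 - 25) - 31554) = sqrt(-27 - 31554) = sqrt(-31581) = 33*I*sqrt(29)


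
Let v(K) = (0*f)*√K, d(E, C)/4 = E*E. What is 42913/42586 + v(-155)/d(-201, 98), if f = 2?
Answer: 42913/42586 ≈ 1.0077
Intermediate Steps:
d(E, C) = 4*E² (d(E, C) = 4*(E*E) = 4*E²)
v(K) = 0 (v(K) = (0*2)*√K = 0*√K = 0)
42913/42586 + v(-155)/d(-201, 98) = 42913/42586 + 0/((4*(-201)²)) = 42913*(1/42586) + 0/((4*40401)) = 42913/42586 + 0/161604 = 42913/42586 + 0*(1/161604) = 42913/42586 + 0 = 42913/42586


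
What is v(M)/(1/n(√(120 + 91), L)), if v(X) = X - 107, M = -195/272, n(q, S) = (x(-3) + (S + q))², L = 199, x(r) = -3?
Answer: -1131732473/272 - 1435651*√211/34 ≈ -4.7741e+6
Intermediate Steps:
n(q, S) = (-3 + S + q)² (n(q, S) = (-3 + (S + q))² = (-3 + S + q)²)
M = -195/272 (M = -195*1/272 = -195/272 ≈ -0.71691)
v(X) = -107 + X
v(M)/(1/n(√(120 + 91), L)) = (-107 - 195/272)/(1/((-3 + 199 + √(120 + 91))²)) = -29299*(-3 + 199 + √211)²/272 = -29299*(196 + √211)²/272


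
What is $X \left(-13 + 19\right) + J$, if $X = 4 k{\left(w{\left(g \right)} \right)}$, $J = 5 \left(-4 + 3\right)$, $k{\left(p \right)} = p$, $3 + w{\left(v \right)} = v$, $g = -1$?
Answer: $-101$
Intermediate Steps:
$w{\left(v \right)} = -3 + v$
$J = -5$ ($J = 5 \left(-1\right) = -5$)
$X = -16$ ($X = 4 \left(-3 - 1\right) = 4 \left(-4\right) = -16$)
$X \left(-13 + 19\right) + J = - 16 \left(-13 + 19\right) - 5 = \left(-16\right) 6 - 5 = -96 - 5 = -101$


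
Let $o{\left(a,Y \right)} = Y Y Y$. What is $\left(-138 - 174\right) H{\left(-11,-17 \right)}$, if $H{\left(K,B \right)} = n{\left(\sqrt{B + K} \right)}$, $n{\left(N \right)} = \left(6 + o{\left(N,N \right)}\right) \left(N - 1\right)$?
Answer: $-242736 - 21216 i \sqrt{7} \approx -2.4274 \cdot 10^{5} - 56132.0 i$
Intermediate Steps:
$o{\left(a,Y \right)} = Y^{3}$ ($o{\left(a,Y \right)} = Y^{2} Y = Y^{3}$)
$n{\left(N \right)} = \left(-1 + N\right) \left(6 + N^{3}\right)$ ($n{\left(N \right)} = \left(6 + N^{3}\right) \left(N - 1\right) = \left(6 + N^{3}\right) \left(-1 + N\right) = \left(-1 + N\right) \left(6 + N^{3}\right)$)
$H{\left(K,B \right)} = -6 + \left(B + K\right)^{2} - \left(B + K\right)^{\frac{3}{2}} + 6 \sqrt{B + K}$ ($H{\left(K,B \right)} = -6 + \left(\sqrt{B + K}\right)^{4} - \left(\sqrt{B + K}\right)^{3} + 6 \sqrt{B + K} = -6 + \left(B + K\right)^{2} - \left(B + K\right)^{\frac{3}{2}} + 6 \sqrt{B + K}$)
$\left(-138 - 174\right) H{\left(-11,-17 \right)} = \left(-138 - 174\right) \left(-6 + \left(-17 - 11\right)^{2} - \left(-17 - 11\right)^{\frac{3}{2}} + 6 \sqrt{-17 - 11}\right) = - 312 \left(-6 + \left(-28\right)^{2} - \left(-28\right)^{\frac{3}{2}} + 6 \sqrt{-28}\right) = - 312 \left(-6 + 784 - - 56 i \sqrt{7} + 6 \cdot 2 i \sqrt{7}\right) = - 312 \left(-6 + 784 + 56 i \sqrt{7} + 12 i \sqrt{7}\right) = - 312 \left(778 + 68 i \sqrt{7}\right) = -242736 - 21216 i \sqrt{7}$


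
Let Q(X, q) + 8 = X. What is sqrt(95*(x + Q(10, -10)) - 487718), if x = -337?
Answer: 3*I*sqrt(57727) ≈ 720.79*I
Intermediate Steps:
Q(X, q) = -8 + X
sqrt(95*(x + Q(10, -10)) - 487718) = sqrt(95*(-337 + (-8 + 10)) - 487718) = sqrt(95*(-337 + 2) - 487718) = sqrt(95*(-335) - 487718) = sqrt(-31825 - 487718) = sqrt(-519543) = 3*I*sqrt(57727)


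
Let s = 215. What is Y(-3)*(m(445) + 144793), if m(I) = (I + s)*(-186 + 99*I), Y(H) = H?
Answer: -87294999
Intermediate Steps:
m(I) = (-186 + 99*I)*(215 + I) (m(I) = (I + 215)*(-186 + 99*I) = (215 + I)*(-186 + 99*I) = (-186 + 99*I)*(215 + I))
Y(-3)*(m(445) + 144793) = -3*((-39990 + 99*445² + 21099*445) + 144793) = -3*((-39990 + 99*198025 + 9389055) + 144793) = -3*((-39990 + 19604475 + 9389055) + 144793) = -3*(28953540 + 144793) = -3*29098333 = -87294999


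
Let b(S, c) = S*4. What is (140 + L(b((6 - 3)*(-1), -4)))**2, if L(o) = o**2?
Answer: 80656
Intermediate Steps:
b(S, c) = 4*S
(140 + L(b((6 - 3)*(-1), -4)))**2 = (140 + (4*((6 - 3)*(-1)))**2)**2 = (140 + (4*(3*(-1)))**2)**2 = (140 + (4*(-3))**2)**2 = (140 + (-12)**2)**2 = (140 + 144)**2 = 284**2 = 80656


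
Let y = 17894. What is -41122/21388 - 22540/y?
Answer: -13238289/4159966 ≈ -3.1823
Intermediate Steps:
-41122/21388 - 22540/y = -41122/21388 - 22540/17894 = -41122*1/21388 - 22540*1/17894 = -20561/10694 - 490/389 = -13238289/4159966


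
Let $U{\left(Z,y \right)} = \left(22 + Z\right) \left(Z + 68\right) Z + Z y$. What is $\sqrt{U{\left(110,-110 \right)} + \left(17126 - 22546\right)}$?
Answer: $8 \sqrt{40110} \approx 1602.2$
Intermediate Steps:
$U{\left(Z,y \right)} = Z y + Z \left(22 + Z\right) \left(68 + Z\right)$ ($U{\left(Z,y \right)} = \left(22 + Z\right) \left(68 + Z\right) Z + Z y = Z \left(22 + Z\right) \left(68 + Z\right) + Z y = Z y + Z \left(22 + Z\right) \left(68 + Z\right)$)
$\sqrt{U{\left(110,-110 \right)} + \left(17126 - 22546\right)} = \sqrt{110 \left(1496 - 110 + 110^{2} + 90 \cdot 110\right) + \left(17126 - 22546\right)} = \sqrt{110 \left(1496 - 110 + 12100 + 9900\right) + \left(17126 - 22546\right)} = \sqrt{110 \cdot 23386 - 5420} = \sqrt{2572460 - 5420} = \sqrt{2567040} = 8 \sqrt{40110}$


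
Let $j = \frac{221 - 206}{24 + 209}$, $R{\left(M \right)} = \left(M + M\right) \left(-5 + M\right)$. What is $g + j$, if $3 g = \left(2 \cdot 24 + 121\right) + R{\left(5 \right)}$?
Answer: $\frac{39422}{699} \approx 56.398$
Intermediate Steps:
$R{\left(M \right)} = 2 M \left(-5 + M\right)$
$j = \frac{15}{233} \approx 0.064378$
$g = \frac{169}{3}$ ($g = \frac{\left(2 \cdot 24 + 121\right) + 2 \cdot 5 \left(-5 + 5\right)}{3} = \frac{\left(48 + 121\right) + 2 \cdot 5 \cdot 0}{3} = \frac{169 + 0}{3} = \frac{1}{3} \cdot 169 = \frac{169}{3} \approx 56.333$)
$g + j = \frac{169}{3} + \frac{15}{233} = \frac{39422}{699}$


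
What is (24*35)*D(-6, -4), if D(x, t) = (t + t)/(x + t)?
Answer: 672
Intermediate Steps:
D(x, t) = 2*t/(t + x) (D(x, t) = (2*t)/(t + x) = 2*t/(t + x))
(24*35)*D(-6, -4) = (24*35)*(2*(-4)/(-4 - 6)) = 840*(2*(-4)/(-10)) = 840*(2*(-4)*(-1/10)) = 840*(4/5) = 672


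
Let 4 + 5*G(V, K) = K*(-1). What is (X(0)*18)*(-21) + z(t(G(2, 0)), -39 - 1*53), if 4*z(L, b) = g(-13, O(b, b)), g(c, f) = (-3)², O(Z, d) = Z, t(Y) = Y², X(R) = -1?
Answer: 1521/4 ≈ 380.25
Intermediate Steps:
G(V, K) = -⅘ - K/5 (G(V, K) = -⅘ + (K*(-1))/5 = -⅘ + (-K)/5 = -⅘ - K/5)
g(c, f) = 9
z(L, b) = 9/4 (z(L, b) = (¼)*9 = 9/4)
(X(0)*18)*(-21) + z(t(G(2, 0)), -39 - 1*53) = -1*18*(-21) + 9/4 = -18*(-21) + 9/4 = 378 + 9/4 = 1521/4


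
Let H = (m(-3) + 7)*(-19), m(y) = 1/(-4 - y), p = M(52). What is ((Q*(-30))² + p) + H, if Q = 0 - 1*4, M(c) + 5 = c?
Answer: 14333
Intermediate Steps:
M(c) = -5 + c
p = 47 (p = -5 + 52 = 47)
Q = -4 (Q = 0 - 4 = -4)
H = -114 (H = (-1/(4 - 3) + 7)*(-19) = (-1/1 + 7)*(-19) = (-1*1 + 7)*(-19) = (-1 + 7)*(-19) = 6*(-19) = -114)
((Q*(-30))² + p) + H = ((-4*(-30))² + 47) - 114 = (120² + 47) - 114 = (14400 + 47) - 114 = 14447 - 114 = 14333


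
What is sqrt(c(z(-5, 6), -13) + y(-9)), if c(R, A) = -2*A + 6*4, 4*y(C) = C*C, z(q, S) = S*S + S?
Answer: sqrt(281)/2 ≈ 8.3815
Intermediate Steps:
z(q, S) = S + S**2 (z(q, S) = S**2 + S = S + S**2)
y(C) = C**2/4 (y(C) = (C*C)/4 = C**2/4)
c(R, A) = 24 - 2*A (c(R, A) = -2*A + 24 = 24 - 2*A)
sqrt(c(z(-5, 6), -13) + y(-9)) = sqrt((24 - 2*(-13)) + (1/4)*(-9)**2) = sqrt((24 + 26) + (1/4)*81) = sqrt(50 + 81/4) = sqrt(281/4) = sqrt(281)/2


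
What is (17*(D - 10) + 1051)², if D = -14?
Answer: 413449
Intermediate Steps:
(17*(D - 10) + 1051)² = (17*(-14 - 10) + 1051)² = (17*(-24) + 1051)² = (-408 + 1051)² = 643² = 413449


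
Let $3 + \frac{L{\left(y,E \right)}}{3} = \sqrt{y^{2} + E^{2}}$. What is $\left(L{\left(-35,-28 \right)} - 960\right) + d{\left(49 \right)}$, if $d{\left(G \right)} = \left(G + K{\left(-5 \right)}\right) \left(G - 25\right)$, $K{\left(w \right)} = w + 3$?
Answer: $159 + 21 \sqrt{41} \approx 293.47$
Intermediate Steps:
$K{\left(w \right)} = 3 + w$
$L{\left(y,E \right)} = -9 + 3 \sqrt{E^{2} + y^{2}}$ ($L{\left(y,E \right)} = -9 + 3 \sqrt{y^{2} + E^{2}} = -9 + 3 \sqrt{E^{2} + y^{2}}$)
$d{\left(G \right)} = \left(-25 + G\right) \left(-2 + G\right)$ ($d{\left(G \right)} = \left(G + \left(3 - 5\right)\right) \left(G - 25\right) = \left(G - 2\right) \left(-25 + G\right) = \left(-2 + G\right) \left(-25 + G\right) = \left(-25 + G\right) \left(-2 + G\right)$)
$\left(L{\left(-35,-28 \right)} - 960\right) + d{\left(49 \right)} = \left(\left(-9 + 3 \sqrt{\left(-28\right)^{2} + \left(-35\right)^{2}}\right) - 960\right) + \left(50 + 49^{2} - 1323\right) = \left(\left(-9 + 3 \sqrt{784 + 1225}\right) - 960\right) + \left(50 + 2401 - 1323\right) = \left(\left(-9 + 3 \sqrt{2009}\right) - 960\right) + 1128 = \left(\left(-9 + 3 \cdot 7 \sqrt{41}\right) - 960\right) + 1128 = \left(\left(-9 + 21 \sqrt{41}\right) - 960\right) + 1128 = \left(-969 + 21 \sqrt{41}\right) + 1128 = 159 + 21 \sqrt{41}$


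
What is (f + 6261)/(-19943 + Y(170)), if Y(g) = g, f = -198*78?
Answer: 3061/6591 ≈ 0.46442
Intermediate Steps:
f = -15444
(f + 6261)/(-19943 + Y(170)) = (-15444 + 6261)/(-19943 + 170) = -9183/(-19773) = -9183*(-1/19773) = 3061/6591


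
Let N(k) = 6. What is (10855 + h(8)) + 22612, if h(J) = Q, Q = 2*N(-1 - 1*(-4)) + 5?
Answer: 33484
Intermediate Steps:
Q = 17 (Q = 2*6 + 5 = 12 + 5 = 17)
h(J) = 17
(10855 + h(8)) + 22612 = (10855 + 17) + 22612 = 10872 + 22612 = 33484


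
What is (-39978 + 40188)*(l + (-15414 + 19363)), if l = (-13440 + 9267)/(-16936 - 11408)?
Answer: 3917712015/4724 ≈ 8.2932e+5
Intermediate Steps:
l = 1391/9448 (l = -4173/(-28344) = -4173*(-1/28344) = 1391/9448 ≈ 0.14723)
(-39978 + 40188)*(l + (-15414 + 19363)) = (-39978 + 40188)*(1391/9448 + (-15414 + 19363)) = 210*(1391/9448 + 3949) = 210*(37311543/9448) = 3917712015/4724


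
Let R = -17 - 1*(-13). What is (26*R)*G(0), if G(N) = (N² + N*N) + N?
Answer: 0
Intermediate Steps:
R = -4 (R = -17 + 13 = -4)
G(N) = N + 2*N² (G(N) = (N² + N²) + N = 2*N² + N = N + 2*N²)
(26*R)*G(0) = (26*(-4))*(0*(1 + 2*0)) = -0*(1 + 0) = -0 = -104*0 = 0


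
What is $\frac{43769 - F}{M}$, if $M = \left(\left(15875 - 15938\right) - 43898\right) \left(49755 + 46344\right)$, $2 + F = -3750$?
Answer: $- \frac{47521}{4224608139} \approx -1.1249 \cdot 10^{-5}$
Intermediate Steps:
$F = -3752$ ($F = -2 - 3750 = -3752$)
$M = -4224608139$ ($M = \left(\left(15875 - 15938\right) - 43898\right) 96099 = \left(-63 - 43898\right) 96099 = \left(-43961\right) 96099 = -4224608139$)
$\frac{43769 - F}{M} = \frac{43769 - -3752}{-4224608139} = \left(43769 + 3752\right) \left(- \frac{1}{4224608139}\right) = 47521 \left(- \frac{1}{4224608139}\right) = - \frac{47521}{4224608139}$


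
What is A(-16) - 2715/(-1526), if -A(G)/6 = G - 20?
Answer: 332331/1526 ≈ 217.78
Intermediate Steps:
A(G) = 120 - 6*G (A(G) = -6*(G - 20) = -6*(-20 + G) = 120 - 6*G)
A(-16) - 2715/(-1526) = (120 - 6*(-16)) - 2715/(-1526) = (120 + 96) - 2715*(-1)/1526 = 216 - 1*(-2715/1526) = 216 + 2715/1526 = 332331/1526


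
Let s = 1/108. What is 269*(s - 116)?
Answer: -3369763/108 ≈ -31202.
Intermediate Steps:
s = 1/108 ≈ 0.0092593
269*(s - 116) = 269*(1/108 - 116) = 269*(-12527/108) = -3369763/108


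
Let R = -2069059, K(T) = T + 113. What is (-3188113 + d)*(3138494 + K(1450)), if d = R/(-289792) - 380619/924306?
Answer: -3518985800495746720545/351517696 ≈ -1.0011e+13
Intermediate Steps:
K(T) = 113 + T
d = 2365017463/351517696 (d = -2069059/(-289792) - 380619/924306 = -2069059*(-1/289792) - 380619*1/924306 = 2069059/289792 - 999/2426 = 2365017463/351517696 ≈ 6.7280)
(-3188113 + d)*(3138494 + K(1450)) = (-3188113 + 2365017463/351517696)*(3138494 + (113 + 1450)) = -1120675771330185*(3138494 + 1563)/351517696 = -1120675771330185/351517696*3140057 = -3518985800495746720545/351517696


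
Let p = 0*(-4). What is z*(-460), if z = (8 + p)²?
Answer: -29440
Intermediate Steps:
p = 0
z = 64 (z = (8 + 0)² = 8² = 64)
z*(-460) = 64*(-460) = -29440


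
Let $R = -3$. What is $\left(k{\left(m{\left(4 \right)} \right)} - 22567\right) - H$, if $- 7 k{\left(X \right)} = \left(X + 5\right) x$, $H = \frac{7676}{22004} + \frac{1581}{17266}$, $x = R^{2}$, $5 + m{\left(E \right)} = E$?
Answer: $- \frac{15007649743075}{664861862} \approx -22573.0$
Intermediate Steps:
$m{\left(E \right)} = -5 + E$
$x = 9$ ($x = \left(-3\right)^{2} = 9$)
$H = \frac{41830535}{94980266}$ ($H = 7676 \cdot \frac{1}{22004} + 1581 \cdot \frac{1}{17266} = \frac{1919}{5501} + \frac{1581}{17266} = \frac{41830535}{94980266} \approx 0.44041$)
$k{\left(X \right)} = - \frac{45}{7} - \frac{9 X}{7}$ ($k{\left(X \right)} = - \frac{\left(X + 5\right) 9}{7} = - \frac{\left(5 + X\right) 9}{7} = - \frac{45 + 9 X}{7} = - \frac{45}{7} - \frac{9 X}{7}$)
$\left(k{\left(m{\left(4 \right)} \right)} - 22567\right) - H = \left(\left(- \frac{45}{7} - \frac{9 \left(-5 + 4\right)}{7}\right) - 22567\right) - \frac{41830535}{94980266} = \left(\left(- \frac{45}{7} - - \frac{9}{7}\right) - 22567\right) - \frac{41830535}{94980266} = \left(\left(- \frac{45}{7} + \frac{9}{7}\right) - 22567\right) - \frac{41830535}{94980266} = \left(- \frac{36}{7} - 22567\right) - \frac{41830535}{94980266} = - \frac{158005}{7} - \frac{41830535}{94980266} = - \frac{15007649743075}{664861862}$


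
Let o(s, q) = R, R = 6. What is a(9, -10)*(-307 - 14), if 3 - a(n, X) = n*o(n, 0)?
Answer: 16371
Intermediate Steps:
o(s, q) = 6
a(n, X) = 3 - 6*n (a(n, X) = 3 - n*6 = 3 - 6*n)
a(9, -10)*(-307 - 14) = (3 - 6*9)*(-307 - 14) = (3 - 54)*(-321) = -51*(-321) = 16371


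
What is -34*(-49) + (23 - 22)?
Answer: 1667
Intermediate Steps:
-34*(-49) + (23 - 22) = 1666 + 1 = 1667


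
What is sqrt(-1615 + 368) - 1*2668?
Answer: -2668 + I*sqrt(1247) ≈ -2668.0 + 35.313*I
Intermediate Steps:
sqrt(-1615 + 368) - 1*2668 = sqrt(-1247) - 2668 = I*sqrt(1247) - 2668 = -2668 + I*sqrt(1247)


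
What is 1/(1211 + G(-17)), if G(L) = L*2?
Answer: 1/1177 ≈ 0.00084962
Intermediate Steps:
G(L) = 2*L
1/(1211 + G(-17)) = 1/(1211 + 2*(-17)) = 1/(1211 - 34) = 1/1177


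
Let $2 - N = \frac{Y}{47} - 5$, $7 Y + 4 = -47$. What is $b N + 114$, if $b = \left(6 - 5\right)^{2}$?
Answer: $\frac{39860}{329} \approx 121.16$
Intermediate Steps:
$Y = - \frac{51}{7}$ ($Y = - \frac{4}{7} + \frac{1}{7} \left(-47\right) = - \frac{4}{7} - \frac{47}{7} = - \frac{51}{7} \approx -7.2857$)
$b = 1$ ($b = 1^{2} = 1$)
$N = \frac{2354}{329}$ ($N = 2 - \left(- \frac{51}{7 \cdot 47} - 5\right) = 2 - \left(\left(- \frac{51}{7}\right) \frac{1}{47} - 5\right) = 2 - \left(- \frac{51}{329} - 5\right) = 2 - - \frac{1696}{329} = 2 + \frac{1696}{329} = \frac{2354}{329} \approx 7.155$)
$b N + 114 = 1 \cdot \frac{2354}{329} + 114 = \frac{2354}{329} + 114 = \frac{39860}{329}$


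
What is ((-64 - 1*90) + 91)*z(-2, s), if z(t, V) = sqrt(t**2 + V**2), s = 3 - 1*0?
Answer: -63*sqrt(13) ≈ -227.15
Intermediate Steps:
s = 3 (s = 3 + 0 = 3)
z(t, V) = sqrt(V**2 + t**2)
((-64 - 1*90) + 91)*z(-2, s) = ((-64 - 1*90) + 91)*sqrt(3**2 + (-2)**2) = ((-64 - 90) + 91)*sqrt(9 + 4) = (-154 + 91)*sqrt(13) = -63*sqrt(13)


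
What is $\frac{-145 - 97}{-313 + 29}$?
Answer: $\frac{121}{142} \approx 0.85211$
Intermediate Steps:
$\frac{-145 - 97}{-313 + 29} = \frac{-145 - 97}{-284} = \left(-242\right) \left(- \frac{1}{284}\right) = \frac{121}{142}$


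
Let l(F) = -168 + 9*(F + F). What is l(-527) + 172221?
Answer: 162567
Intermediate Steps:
l(F) = -168 + 18*F (l(F) = -168 + 9*(2*F) = -168 + 18*F)
l(-527) + 172221 = (-168 + 18*(-527)) + 172221 = (-168 - 9486) + 172221 = -9654 + 172221 = 162567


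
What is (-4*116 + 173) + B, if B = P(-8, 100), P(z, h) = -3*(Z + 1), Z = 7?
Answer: -315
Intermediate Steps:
P(z, h) = -24 (P(z, h) = -3*(7 + 1) = -3*8 = -24)
B = -24
(-4*116 + 173) + B = (-4*116 + 173) - 24 = (-464 + 173) - 24 = -291 - 24 = -315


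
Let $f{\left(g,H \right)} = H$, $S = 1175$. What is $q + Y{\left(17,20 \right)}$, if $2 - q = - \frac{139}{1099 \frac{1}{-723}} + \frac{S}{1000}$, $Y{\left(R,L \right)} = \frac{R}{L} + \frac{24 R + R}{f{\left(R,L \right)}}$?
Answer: $- \frac{3012097}{43960} \approx -68.519$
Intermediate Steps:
$Y{\left(R,L \right)} = \frac{26 R}{L}$ ($Y{\left(R,L \right)} = \frac{R}{L} + \frac{24 R + R}{L} = \frac{R}{L} + \frac{25 R}{L} = \frac{26 R}{L}$)
$q = - \frac{3983613}{43960}$ ($q = 2 - \left(- \frac{139}{1099 \frac{1}{-723}} + \frac{1175}{1000}\right) = 2 - \left(- \frac{139}{1099 \left(- \frac{1}{723}\right)} + 1175 \cdot \frac{1}{1000}\right) = 2 - \left(- \frac{139}{- \frac{1099}{723}} + \frac{47}{40}\right) = 2 - \left(\left(-139\right) \left(- \frac{723}{1099}\right) + \frac{47}{40}\right) = 2 - \left(\frac{100497}{1099} + \frac{47}{40}\right) = 2 - \frac{4071533}{43960} = - \frac{3983613}{43960} \approx -90.619$)
$q + Y{\left(17,20 \right)} = - \frac{3983613}{43960} + 26 \cdot 17 \cdot \frac{1}{20} = - \frac{3983613}{43960} + \frac{221}{10} = - \frac{3012097}{43960}$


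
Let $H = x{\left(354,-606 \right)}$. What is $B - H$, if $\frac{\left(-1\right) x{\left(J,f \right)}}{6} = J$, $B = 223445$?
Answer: $225569$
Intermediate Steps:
$x{\left(J,f \right)} = - 6 J$
$H = -2124$ ($H = \left(-6\right) 354 = -2124$)
$B - H = 223445 - -2124 = 223445 + 2124 = 225569$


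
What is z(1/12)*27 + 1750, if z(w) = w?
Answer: 7009/4 ≈ 1752.3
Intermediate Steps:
z(1/12)*27 + 1750 = 27/12 + 1750 = (1/12)*27 + 1750 = 9/4 + 1750 = 7009/4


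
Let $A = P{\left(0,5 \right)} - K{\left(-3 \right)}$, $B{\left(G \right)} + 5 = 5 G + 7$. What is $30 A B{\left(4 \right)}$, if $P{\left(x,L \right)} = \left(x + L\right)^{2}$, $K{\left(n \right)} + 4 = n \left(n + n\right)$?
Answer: $7260$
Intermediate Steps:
$K{\left(n \right)} = -4 + 2 n^{2}$ ($K{\left(n \right)} = -4 + n \left(n + n\right) = -4 + n 2 n = -4 + 2 n^{2}$)
$P{\left(x,L \right)} = \left(L + x\right)^{2}$
$B{\left(G \right)} = 2 + 5 G$ ($B{\left(G \right)} = -5 + \left(5 G + 7\right) = -5 + \left(7 + 5 G\right) = 2 + 5 G$)
$A = 11$ ($A = \left(5 + 0\right)^{2} - \left(-4 + 2 \left(-3\right)^{2}\right) = 5^{2} - \left(-4 + 2 \cdot 9\right) = 25 - \left(-4 + 18\right) = 25 - 14 = 11$)
$30 A B{\left(4 \right)} = 30 \cdot 11 \left(2 + 5 \cdot 4\right) = 330 \left(2 + 20\right) = 330 \cdot 22 = 7260$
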